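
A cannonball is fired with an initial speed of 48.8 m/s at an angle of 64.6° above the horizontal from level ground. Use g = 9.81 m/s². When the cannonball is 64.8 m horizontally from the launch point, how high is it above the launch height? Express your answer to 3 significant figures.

v_x = 48.8 cos 64.6° = 20.93 m/s, v_y0 = 48.8 sin 64.6° = 44.08 m/s.
Time to reach x = 64.8 m: t = x / v_x = 64.8 / 20.93 = 3.096 s.
y = v_y0 t − ½ g t² = 44.08×3.096 − 4.905×3.096² = 89.5 m.

89.5 m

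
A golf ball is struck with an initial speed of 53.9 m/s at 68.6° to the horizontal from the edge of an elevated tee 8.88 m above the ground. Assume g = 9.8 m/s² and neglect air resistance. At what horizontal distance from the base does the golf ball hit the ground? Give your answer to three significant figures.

Components: v_x = 53.9 cos 68.6° = 19.67 m/s, v_y = 53.9 sin 68.6° = 50.18 m/s.
Vertical: 0 = 8.88 + 50.18 t − ½(9.8) t² ⇒ 4.900 t² − 50.18 t − 8.88 = 0.
t = [50.18 + √(2518 + 174.0)] / 9.800 = 10.41 s.
Horizontal: R = v_x · t = 19.67 × 10.41 = 205 m.

205 m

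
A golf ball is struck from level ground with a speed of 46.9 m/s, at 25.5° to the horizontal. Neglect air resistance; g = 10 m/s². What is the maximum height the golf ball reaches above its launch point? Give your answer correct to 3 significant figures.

20.4 m

Vertical component of launch velocity: v_y = 46.9 sin 25.5° = 20.19 m/s.
At the highest point the vertical velocity is zero, so v_y² = 2 g h_max.
h_max = (20.19)² / (2 × 10) = 407.6 / 20.00 = 20.4 m.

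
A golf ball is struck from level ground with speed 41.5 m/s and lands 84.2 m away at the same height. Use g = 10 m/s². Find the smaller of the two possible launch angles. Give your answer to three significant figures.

14.6°

Level-ground range: R = v₀² sin(2θ)/g ⇒ sin 2θ = R g / v₀² = 84.2×10/41.5² = 0.4889.
2θ = arcsin(0.4889) = 29.27° or 180° − 29.27° = 150.73°.
So θ = 14.6° or θ = 75.4°.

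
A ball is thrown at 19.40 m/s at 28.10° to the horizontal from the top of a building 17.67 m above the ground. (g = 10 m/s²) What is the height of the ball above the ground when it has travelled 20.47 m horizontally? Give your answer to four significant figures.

21.45 m

v_x = 19.40 cos 28.10° = 17.113 m/s, v_y0 = 19.40 sin 28.10° = 9.1376 m/s.
Time to reach x = 20.47 m: t = x / v_x = 20.47 / 17.113 = 1.1962 s.
y = 17.67 + v_y0 t − ½ g t² = 17.67 + 9.1376×1.1962 − 5.000×1.1962² = 21.45 m.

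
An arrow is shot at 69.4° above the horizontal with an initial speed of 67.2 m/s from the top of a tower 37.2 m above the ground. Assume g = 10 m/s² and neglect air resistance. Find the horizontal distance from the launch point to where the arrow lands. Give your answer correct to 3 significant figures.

311 m

Components: v_x = 67.2 cos 69.4° = 23.64 m/s, v_y = 67.2 sin 69.4° = 62.90 m/s.
Vertical: 0 = 37.2 + 62.90 t − ½(10) t² ⇒ 5.000 t² − 62.90 t − 37.2 = 0.
t = [62.90 + √(3956 + 744.0)] / 10.00 = 13.15 s.
Horizontal: R = v_x · t = 23.64 × 13.15 = 311 m.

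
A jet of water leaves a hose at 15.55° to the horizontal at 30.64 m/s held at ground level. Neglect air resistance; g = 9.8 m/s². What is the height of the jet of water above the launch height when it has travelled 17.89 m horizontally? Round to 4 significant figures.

v_x = 30.64 cos 15.55° = 29.518 m/s, v_y0 = 30.64 sin 15.55° = 8.2139 m/s.
Time to reach x = 17.89 m: t = x / v_x = 17.89 / 29.518 = 0.60607 s.
y = v_y0 t − ½ g t² = 8.2139×0.60607 − 4.900×0.60607² = 3.178 m.

3.178 m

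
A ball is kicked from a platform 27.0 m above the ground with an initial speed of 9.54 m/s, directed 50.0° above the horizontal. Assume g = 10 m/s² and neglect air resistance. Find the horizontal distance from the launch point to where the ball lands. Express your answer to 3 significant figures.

19.4 m

Components: v_x = 9.54 cos 50.0° = 6.132 m/s, v_y = 9.54 sin 50.0° = 7.308 m/s.
Vertical: 0 = 27.0 + 7.308 t − ½(10) t² ⇒ 5.000 t² − 7.308 t − 27.0 = 0.
t = [7.308 + √(53.41 + 540.0)] / 10.00 = 3.167 s.
Horizontal: R = v_x · t = 6.132 × 3.167 = 19.4 m.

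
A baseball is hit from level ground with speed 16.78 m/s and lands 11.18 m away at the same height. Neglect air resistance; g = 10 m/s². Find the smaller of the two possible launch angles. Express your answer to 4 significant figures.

11.70°

Level-ground range: R = v₀² sin(2θ)/g ⇒ sin 2θ = R g / v₀² = 11.18×10/16.78² = 0.3971.
2θ = arcsin(0.3971) = 23.397° or 180° − 23.397° = 156.603°.
So θ = 11.70° or θ = 78.30°.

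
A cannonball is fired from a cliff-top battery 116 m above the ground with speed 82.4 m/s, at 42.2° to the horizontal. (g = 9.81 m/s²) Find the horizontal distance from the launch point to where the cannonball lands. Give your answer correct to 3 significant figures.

Components: v_x = 82.4 cos 42.2° = 61.04 m/s, v_y = 82.4 sin 42.2° = 55.35 m/s.
Vertical: 0 = 116 + 55.35 t − ½(9.81) t² ⇒ 4.905 t² − 55.35 t − 116 = 0.
t = [55.35 + √(3064 + 2276)] / 9.810 = 13.09 s.
Horizontal: R = v_x · t = 61.04 × 13.09 = 799 m.

799 m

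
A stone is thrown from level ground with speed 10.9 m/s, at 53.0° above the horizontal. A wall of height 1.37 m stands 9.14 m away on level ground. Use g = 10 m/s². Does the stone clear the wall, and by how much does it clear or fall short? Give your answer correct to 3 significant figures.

v_x = 10.9 cos 53.0° = 6.560 m/s; v_y0 = 10.9 sin 53.0° = 8.705 m/s.
Time to reach the wall: t = 9.14 / 6.560 = 1.393 s.
Height at that point: y = 8.705×1.393 − 5.000×1.393² = 2.424 m.
That is 2.424 − 1.37 = 1.05 m above the top of the wall, so the stone clears it.

Yes — it clears the wall by 1.05 m.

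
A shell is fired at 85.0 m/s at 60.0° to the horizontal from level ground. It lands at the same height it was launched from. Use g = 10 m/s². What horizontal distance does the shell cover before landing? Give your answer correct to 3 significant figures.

626 m

For level ground, R = v₀² sin(2θ) / g.
sin(2 × 60.0°) = sin 120.0° = 0.8660.
R = (85.0)² × 0.8660 / 10 = 626 m.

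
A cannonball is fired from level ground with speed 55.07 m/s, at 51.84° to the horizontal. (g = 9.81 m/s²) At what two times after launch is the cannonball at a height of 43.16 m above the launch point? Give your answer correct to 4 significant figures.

v_y0 = 55.07 sin 51.84° = 43.301 m/s.
Set y = v_y0 t − ½ g t² = 43.16: 4.905 t² − 43.301 t + 43.16 = 0.
t = [43.301 ± √(1875.0 − 846.80)] / 9.81 = (43.301 ± 32.066) / 9.81, giving t = 1.145 s or t = 7.683 s.
So the cannonball is at 43.16 m at t = 1.145 s (rising) and t = 7.683 s (falling).

1.145 s and 7.683 s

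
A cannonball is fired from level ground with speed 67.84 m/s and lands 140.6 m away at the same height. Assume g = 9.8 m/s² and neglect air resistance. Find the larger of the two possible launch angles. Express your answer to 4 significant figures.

Level-ground range: R = v₀² sin(2θ)/g ⇒ sin 2θ = R g / v₀² = 140.6×9.8/67.84² = 0.2994.
2θ = arcsin(0.2994) = 17.422° or 180° − 17.422° = 162.578°.
So θ = 8.711° or θ = 81.29°.

81.29°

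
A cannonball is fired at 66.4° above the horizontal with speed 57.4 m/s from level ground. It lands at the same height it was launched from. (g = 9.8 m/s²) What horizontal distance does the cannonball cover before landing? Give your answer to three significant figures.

247 m

Components: v_x = 57.4 cos 66.4° = 22.98 m/s, v_y = 57.4 sin 66.4° = 52.60 m/s.
Time of flight (same landing height): t = 2 v_y / g = 2 × 52.60 / 9.8 = 10.73 s.
Range: R = v_x · t = 22.98 × 10.73 = 247 m.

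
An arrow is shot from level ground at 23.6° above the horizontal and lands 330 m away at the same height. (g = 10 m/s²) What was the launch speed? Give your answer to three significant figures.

On level ground, R = v₀² sin(2θ) / g, so v₀ = √(R g / sin 2θ).
sin(2 × 23.6°) = 0.7337.
v₀ = √(330 × 10 / 0.7337) = √4498 = 67.1 m/s.

67.1 m/s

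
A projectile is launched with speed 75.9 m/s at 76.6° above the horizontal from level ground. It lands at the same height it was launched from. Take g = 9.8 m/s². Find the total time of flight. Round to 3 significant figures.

Vertical component: v_y = 75.9 sin 76.6° = 73.83 m/s.
For a projectile landing at launch height, time of flight is t = 2 v_y / g = 2 × 73.83 / 9.8 = 15.1 s.

15.1 s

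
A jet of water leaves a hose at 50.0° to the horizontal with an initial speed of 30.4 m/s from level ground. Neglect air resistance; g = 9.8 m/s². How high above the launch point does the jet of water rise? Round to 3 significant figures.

Vertical component of launch velocity: v_y = 30.4 sin 50.0° = 23.29 m/s.
At the highest point the vertical velocity is zero, so v_y² = 2 g h_max.
h_max = (23.29)² / (2 × 9.8) = 542.4 / 19.60 = 27.7 m.

27.7 m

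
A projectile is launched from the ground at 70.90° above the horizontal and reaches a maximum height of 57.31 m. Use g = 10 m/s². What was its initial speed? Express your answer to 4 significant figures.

At maximum height v_y = 0, so (v₀ sin θ)² = 2 g H.
v₀ sin 70.90° = √(2 × 10 × 57.31) = 33.856 m/s.
v₀ = 33.856 / sin 70.90° = 33.856 / 0.9449 = 35.83 m/s.

35.83 m/s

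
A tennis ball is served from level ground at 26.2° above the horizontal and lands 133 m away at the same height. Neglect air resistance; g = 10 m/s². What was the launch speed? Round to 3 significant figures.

41.0 m/s

On level ground, R = v₀² sin(2θ) / g, so v₀ = √(R g / sin 2θ).
sin(2 × 26.2°) = 0.7923.
v₀ = √(133 × 10 / 0.7923) = √1679 = 41.0 m/s.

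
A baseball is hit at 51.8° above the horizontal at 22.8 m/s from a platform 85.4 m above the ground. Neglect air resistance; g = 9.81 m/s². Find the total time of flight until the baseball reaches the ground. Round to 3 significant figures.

6.38 s

Vertical component: v_y = 22.8 sin 51.8° = 17.92 m/s.
Taking up as positive with launch at y = 85.4 m, landing at y = 0: 0 = 85.4 + 17.92 t − ½(9.81) t².
Solving 4.905 t² − 17.92 t − 85.4 = 0 gives t = [17.92 + √(17.92² + 4·4.905·85.4)] / 9.810 = 6.38 s.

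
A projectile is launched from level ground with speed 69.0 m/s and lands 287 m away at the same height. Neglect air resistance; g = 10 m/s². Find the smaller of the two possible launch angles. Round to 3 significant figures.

Level-ground range: R = v₀² sin(2θ)/g ⇒ sin 2θ = R g / v₀² = 287×10/69.0² = 0.6028.
2θ = arcsin(0.6028) = 37.07° or 180° − 37.07° = 142.93°.
So θ = 18.5° or θ = 71.5°.

18.5°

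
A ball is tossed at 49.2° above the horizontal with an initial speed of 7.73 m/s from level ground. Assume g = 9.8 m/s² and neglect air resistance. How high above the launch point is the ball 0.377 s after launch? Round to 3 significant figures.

1.51 m

v_y0 = 7.73 sin 49.2° = 5.852 m/s.
y(t) = v_y0 t − ½ g t² = 5.852×0.377 − 4.900×0.377² = 1.51 m.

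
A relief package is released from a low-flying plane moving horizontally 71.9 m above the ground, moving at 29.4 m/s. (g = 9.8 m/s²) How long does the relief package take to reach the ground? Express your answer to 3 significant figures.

The horizontal speed doesn't affect the fall. With v_y0 = 0, h = ½ g t².
t = √(2 × 71.9 / 9.8) = √14.67 = 3.83 s.

3.83 s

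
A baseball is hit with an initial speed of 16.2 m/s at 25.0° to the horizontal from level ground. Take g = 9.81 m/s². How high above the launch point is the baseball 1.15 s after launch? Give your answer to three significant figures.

v_y0 = 16.2 sin 25.0° = 6.846 m/s.
y(t) = v_y0 t − ½ g t² = 6.846×1.15 − 4.905×1.15² = 1.39 m.

1.39 m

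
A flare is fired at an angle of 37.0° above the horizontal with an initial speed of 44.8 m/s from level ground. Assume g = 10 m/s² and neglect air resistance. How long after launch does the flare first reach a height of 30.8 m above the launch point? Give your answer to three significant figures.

1.64 s

v_y0 = 44.8 sin 37.0° = 26.96 m/s.
Set y = v_y0 t − ½ g t² = 30.8: 5.000 t² − 26.96 t + 30.8 = 0.
t = [26.96 ± √(726.8 − 616.0)] / 10 = (26.96 ± 10.53) / 10, giving t = 1.64 s or t = 3.75 s.
The flare is on the way up at the first time, so t = 1.64 s.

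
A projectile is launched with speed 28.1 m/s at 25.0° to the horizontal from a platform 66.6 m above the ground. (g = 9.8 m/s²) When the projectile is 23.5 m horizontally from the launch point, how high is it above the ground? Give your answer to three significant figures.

73.4 m

v_x = 28.1 cos 25.0° = 25.47 m/s, v_y0 = 28.1 sin 25.0° = 11.88 m/s.
Time to reach x = 23.5 m: t = x / v_x = 23.5 / 25.47 = 0.9227 s.
y = 66.6 + v_y0 t − ½ g t² = 66.6 + 11.88×0.9227 − 4.900×0.9227² = 73.4 m.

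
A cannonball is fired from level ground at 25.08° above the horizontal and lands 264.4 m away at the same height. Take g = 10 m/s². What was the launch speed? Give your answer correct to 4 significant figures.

On level ground, R = v₀² sin(2θ) / g, so v₀ = √(R g / sin 2θ).
sin(2 × 25.08°) = 0.7678.
v₀ = √(264.4 × 10 / 0.7678) = √3443.6 = 58.68 m/s.

58.68 m/s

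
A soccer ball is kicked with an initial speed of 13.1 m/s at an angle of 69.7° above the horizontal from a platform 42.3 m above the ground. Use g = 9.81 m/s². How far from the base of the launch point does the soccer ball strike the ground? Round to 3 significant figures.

20.2 m

Components: v_x = 13.1 cos 69.7° = 4.545 m/s, v_y = 13.1 sin 69.7° = 12.29 m/s.
Vertical: 0 = 42.3 + 12.29 t − ½(9.81) t² ⇒ 4.905 t² − 12.29 t − 42.3 = 0.
t = [12.29 + √(151.0 + 829.9)] / 9.810 = 4.445 s.
Horizontal: R = v_x · t = 4.545 × 4.445 = 20.2 m.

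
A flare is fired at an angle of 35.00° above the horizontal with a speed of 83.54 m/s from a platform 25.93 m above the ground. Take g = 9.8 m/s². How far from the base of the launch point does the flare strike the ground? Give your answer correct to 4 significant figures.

704.4 m

Components: v_x = 83.54 cos 35.00° = 68.432 m/s, v_y = 83.54 sin 35.00° = 47.917 m/s.
Vertical: 0 = 25.93 + 47.917 t − ½(9.8) t² ⇒ 4.900 t² − 47.917 t − 25.93 = 0.
t = [47.917 + √(2296.0 + 508.23)] / 9.800 = 10.293 s.
Horizontal: R = v_x · t = 68.432 × 10.293 = 704.4 m.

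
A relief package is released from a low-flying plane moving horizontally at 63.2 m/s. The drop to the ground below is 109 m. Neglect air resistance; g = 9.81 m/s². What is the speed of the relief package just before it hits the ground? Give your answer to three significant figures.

78.3 m/s

Fall time: t = √(2 × 109 / 9.81) = 4.714 s.
At impact: v_x = 63.2 m/s (unchanged), v_y = g t = 9.81 × 4.714 = 46.24 m/s.
Speed = √(v_x² + v_y²) = √(3994 + 2138) = 78.3 m/s.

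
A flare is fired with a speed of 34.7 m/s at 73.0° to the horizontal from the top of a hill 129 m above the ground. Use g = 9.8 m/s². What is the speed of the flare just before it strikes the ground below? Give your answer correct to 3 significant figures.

61.1 m/s

v_x = 34.7 cos 73.0° = 10.15 m/s is unchanged throughout.
For the vertical component, v_y² = v_y0² + 2 g h = (33.18)² + 2×9.8×129 = 3629, so |v_y| = 60.24 m/s.
Impact speed = √(v_x² + v_y²) = √(103.0 + 3629) = 61.1 m/s.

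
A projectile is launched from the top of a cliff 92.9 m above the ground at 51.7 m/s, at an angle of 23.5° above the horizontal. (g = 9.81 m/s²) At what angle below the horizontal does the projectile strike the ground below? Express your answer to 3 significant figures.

45.0°

v_x = 51.7 cos 23.5° = 47.41 m/s.
At impact |v_y| = √(v_y0² + 2 g h) = √(20.62² + 2×9.81×92.9) = 47.41 m/s.
Angle below horizontal = arctan(|v_y| / v_x) = arctan(47.41 / 47.41) = 45.0°.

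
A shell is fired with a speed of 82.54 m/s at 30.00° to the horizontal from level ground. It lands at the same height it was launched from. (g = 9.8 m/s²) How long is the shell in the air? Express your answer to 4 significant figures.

8.422 s

Vertical component: v_y = 82.54 sin 30.00° = 41.270 m/s.
For a projectile landing at launch height, time of flight is t = 2 v_y / g = 2 × 41.270 / 9.8 = 8.422 s.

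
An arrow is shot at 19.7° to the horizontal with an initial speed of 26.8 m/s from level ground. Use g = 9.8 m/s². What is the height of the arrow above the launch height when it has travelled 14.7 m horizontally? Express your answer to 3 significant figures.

3.60 m

v_x = 26.8 cos 19.7° = 25.23 m/s, v_y0 = 26.8 sin 19.7° = 9.034 m/s.
Time to reach x = 14.7 m: t = x / v_x = 14.7 / 25.23 = 0.5826 s.
y = v_y0 t − ½ g t² = 9.034×0.5826 − 4.900×0.5826² = 3.60 m.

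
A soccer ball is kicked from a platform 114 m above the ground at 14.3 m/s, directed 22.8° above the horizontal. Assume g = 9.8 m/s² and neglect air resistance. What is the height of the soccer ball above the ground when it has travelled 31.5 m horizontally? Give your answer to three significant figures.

99.3 m

v_x = 14.3 cos 22.8° = 13.18 m/s, v_y0 = 14.3 sin 22.8° = 5.541 m/s.
Time to reach x = 31.5 m: t = x / v_x = 31.5 / 13.18 = 2.390 s.
y = 114 + v_y0 t − ½ g t² = 114 + 5.541×2.390 − 4.900×2.390² = 99.3 m.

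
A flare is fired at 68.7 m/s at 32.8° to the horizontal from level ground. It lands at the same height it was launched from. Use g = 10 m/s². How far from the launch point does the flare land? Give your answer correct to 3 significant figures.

430 m

Components: v_x = 68.7 cos 32.8° = 57.75 m/s, v_y = 68.7 sin 32.8° = 37.22 m/s.
Time of flight (same landing height): t = 2 v_y / g = 2 × 37.22 / 10 = 7.444 s.
Range: R = v_x · t = 57.75 × 7.444 = 430 m.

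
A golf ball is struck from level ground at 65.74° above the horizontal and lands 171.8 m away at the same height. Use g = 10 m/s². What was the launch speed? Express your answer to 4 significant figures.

47.89 m/s

On level ground, R = v₀² sin(2θ) / g, so v₀ = √(R g / sin 2θ).
sin(2 × 65.74°) = 0.7492.
v₀ = √(171.8 × 10 / 0.7492) = √2293.1 = 47.89 m/s.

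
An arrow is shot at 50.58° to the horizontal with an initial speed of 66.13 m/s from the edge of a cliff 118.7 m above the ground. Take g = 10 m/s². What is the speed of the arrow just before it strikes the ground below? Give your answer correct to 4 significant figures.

82.14 m/s

v_x = 66.13 cos 50.58° = 41.993 m/s is unchanged throughout.
For the vertical component, v_y² = v_y0² + 2 g h = (51.086)² + 2×10×118.7 = 4983.8, so |v_y| = 70.596 m/s.
Impact speed = √(v_x² + v_y²) = √(1763.4 + 4983.8) = 82.14 m/s.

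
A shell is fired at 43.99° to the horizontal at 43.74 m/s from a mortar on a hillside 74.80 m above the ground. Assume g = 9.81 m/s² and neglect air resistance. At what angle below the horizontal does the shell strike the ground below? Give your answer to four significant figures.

v_x = 43.74 cos 43.99° = 31.469 m/s.
At impact |v_y| = √(v_y0² + 2 g h) = √(30.379² + 2×9.81×74.80) = 48.892 m/s.
Angle below horizontal = arctan(|v_y| / v_x) = arctan(48.892 / 31.469) = 57.23°.

57.23°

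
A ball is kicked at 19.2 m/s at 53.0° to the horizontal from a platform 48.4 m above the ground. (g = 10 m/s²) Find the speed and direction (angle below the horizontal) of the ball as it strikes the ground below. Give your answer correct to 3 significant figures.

v_x = 19.2 cos 53.0° = 11.55 m/s (constant).
|v_y| at impact = √((15.33)² + 2×10×48.4) = 34.68 m/s.
Speed = √(11.55² + 34.68²) = 36.6 m/s; angle = arctan(34.68/11.55) = 71.6° below horizontal.

36.6 m/s at 71.6° below the horizontal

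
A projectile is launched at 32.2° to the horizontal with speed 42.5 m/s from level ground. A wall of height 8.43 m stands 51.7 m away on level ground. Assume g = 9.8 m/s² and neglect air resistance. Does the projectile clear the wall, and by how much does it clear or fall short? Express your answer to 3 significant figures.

v_x = 42.5 cos 32.2° = 35.96 m/s; v_y0 = 42.5 sin 32.2° = 22.65 m/s.
Time to reach the wall: t = 51.7 / 35.96 = 1.438 s.
Height at that point: y = 22.65×1.438 − 4.900×1.438² = 22.44 m.
That is 22.44 − 8.43 = 14.0 m above the top of the wall, so the projectile clears it.

Yes — it clears the wall by 14.0 m.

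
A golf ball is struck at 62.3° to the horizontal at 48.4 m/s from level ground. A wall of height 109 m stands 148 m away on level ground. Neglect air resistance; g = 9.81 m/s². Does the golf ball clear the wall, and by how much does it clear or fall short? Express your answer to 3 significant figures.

v_x = 48.4 cos 62.3° = 22.50 m/s; v_y0 = 48.4 sin 62.3° = 42.85 m/s.
Time to reach the wall: t = 148 / 22.50 = 6.578 s.
Height at that point: y = 42.85×6.578 − 4.905×6.578² = 69.63 m.
That is 109 − 69.63 = 39.4 m below the top of the wall, so the golf ball does not clear it.

No — it falls 39.4 m short of clearing the wall.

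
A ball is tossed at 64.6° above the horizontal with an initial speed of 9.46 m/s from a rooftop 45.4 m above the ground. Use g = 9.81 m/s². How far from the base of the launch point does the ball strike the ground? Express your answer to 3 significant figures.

Components: v_x = 9.46 cos 64.6° = 4.058 m/s, v_y = 9.46 sin 64.6° = 8.546 m/s.
Vertical: 0 = 45.4 + 8.546 t − ½(9.81) t² ⇒ 4.905 t² − 8.546 t − 45.4 = 0.
t = [8.546 + √(73.03 + 890.7)] / 9.810 = 4.036 s.
Horizontal: R = v_x · t = 4.058 × 4.036 = 16.4 m.

16.4 m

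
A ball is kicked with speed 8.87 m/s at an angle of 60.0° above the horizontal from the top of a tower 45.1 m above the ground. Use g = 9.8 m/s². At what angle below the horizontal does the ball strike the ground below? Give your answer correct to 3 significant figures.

v_x = 8.87 cos 60.0° = 4.435 m/s.
At impact |v_y| = √(v_y0² + 2 g h) = √(7.682² + 2×9.8×45.1) = 30.71 m/s.
Angle below horizontal = arctan(|v_y| / v_x) = arctan(30.71 / 4.435) = 81.8°.

81.8°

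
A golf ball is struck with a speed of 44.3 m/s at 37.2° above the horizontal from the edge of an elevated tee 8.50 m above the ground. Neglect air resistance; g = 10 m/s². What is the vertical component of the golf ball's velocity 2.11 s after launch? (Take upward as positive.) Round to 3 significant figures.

5.68 m/s

Initial vertical component: v_y0 = 44.3 sin 37.2° = 26.78 m/s.
v_y(t) = v_y0 − g t = 26.78 − 10 × 2.11 = 5.68 m/s.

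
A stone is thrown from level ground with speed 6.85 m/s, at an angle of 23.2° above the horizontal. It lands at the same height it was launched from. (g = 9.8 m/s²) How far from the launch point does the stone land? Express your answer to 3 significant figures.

3.47 m

Components: v_x = 6.85 cos 23.2° = 6.296 m/s, v_y = 6.85 sin 23.2° = 2.699 m/s.
Time of flight (same landing height): t = 2 v_y / g = 2 × 2.699 / 9.8 = 0.5508 s.
Range: R = v_x · t = 6.296 × 0.5508 = 3.47 m.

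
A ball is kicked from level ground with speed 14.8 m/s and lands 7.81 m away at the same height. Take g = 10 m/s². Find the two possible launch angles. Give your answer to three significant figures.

Level-ground range: R = v₀² sin(2θ)/g ⇒ sin 2θ = R g / v₀² = 7.81×10/14.8² = 0.3566.
2θ = arcsin(0.3566) = 20.89° or 180° − 20.89° = 159.11°.
So θ = 10.4° or θ = 79.6°.

10.4° and 79.6°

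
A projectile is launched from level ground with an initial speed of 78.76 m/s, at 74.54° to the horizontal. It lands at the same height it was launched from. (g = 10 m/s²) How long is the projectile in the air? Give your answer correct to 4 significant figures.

Vertical component: v_y = 78.76 sin 74.54° = 75.910 m/s.
For a projectile landing at launch height, time of flight is t = 2 v_y / g = 2 × 75.910 / 10 = 15.18 s.

15.18 s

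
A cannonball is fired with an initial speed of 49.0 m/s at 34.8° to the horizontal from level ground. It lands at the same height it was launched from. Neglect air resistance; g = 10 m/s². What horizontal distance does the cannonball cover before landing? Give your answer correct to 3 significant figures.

225 m

Components: v_x = 49.0 cos 34.8° = 40.24 m/s, v_y = 49.0 sin 34.8° = 27.96 m/s.
Time of flight (same landing height): t = 2 v_y / g = 2 × 27.96 / 10 = 5.592 s.
Range: R = v_x · t = 40.24 × 5.592 = 225 m.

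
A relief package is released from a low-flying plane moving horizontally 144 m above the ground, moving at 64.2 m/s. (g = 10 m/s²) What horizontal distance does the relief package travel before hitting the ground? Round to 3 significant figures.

Initial vertical velocity is zero, so the fall time comes from h = ½ g t²: t = √(2 × 144 / 10) = 5.367 s.
Horizontal motion is uniform at 64.2 m/s, so x = 64.2 × 5.367 = 345 m.

345 m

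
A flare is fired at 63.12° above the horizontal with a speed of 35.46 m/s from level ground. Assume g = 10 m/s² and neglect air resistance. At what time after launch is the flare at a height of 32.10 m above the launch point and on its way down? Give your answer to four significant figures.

v_y0 = 35.46 sin 63.12° = 31.629 m/s.
Set y = v_y0 t − ½ g t² = 32.10: 5.000 t² − 31.629 t + 32.10 = 0.
t = [31.629 ± √(1000.4 − 642.00)] / 10 = (31.629 ± 18.931) / 10, giving t = 1.270 s or t = 5.056 s.
On the way down corresponds to the larger root: t = 5.056 s.

5.056 s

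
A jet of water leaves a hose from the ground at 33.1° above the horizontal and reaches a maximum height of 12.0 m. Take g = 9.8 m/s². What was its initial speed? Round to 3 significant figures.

At maximum height v_y = 0, so (v₀ sin θ)² = 2 g H.
v₀ sin 33.1° = √(2 × 9.8 × 12.0) = 15.34 m/s.
v₀ = 15.34 / sin 33.1° = 15.34 / 0.5461 = 28.1 m/s.

28.1 m/s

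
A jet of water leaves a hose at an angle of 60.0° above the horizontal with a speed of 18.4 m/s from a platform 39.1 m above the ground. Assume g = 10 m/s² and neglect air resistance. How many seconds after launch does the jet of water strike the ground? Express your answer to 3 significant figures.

4.81 s

Vertical component: v_y = 18.4 sin 60.0° = 15.93 m/s.
Taking up as positive with launch at y = 39.1 m, landing at y = 0: 0 = 39.1 + 15.93 t − ½(10) t².
Solving 5.000 t² − 15.93 t − 39.1 = 0 gives t = [15.93 + √(15.93² + 4·5.000·39.1)] / 10.00 = 4.81 s.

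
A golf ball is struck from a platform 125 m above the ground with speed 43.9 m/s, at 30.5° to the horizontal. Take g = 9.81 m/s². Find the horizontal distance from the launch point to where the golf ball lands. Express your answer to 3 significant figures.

295 m

Components: v_x = 43.9 cos 30.5° = 37.83 m/s, v_y = 43.9 sin 30.5° = 22.28 m/s.
Vertical: 0 = 125 + 22.28 t − ½(9.81) t² ⇒ 4.905 t² − 22.28 t − 125 = 0.
t = [22.28 + √(496.4 + 2452)] / 9.810 = 7.806 s.
Horizontal: R = v_x · t = 37.83 × 7.806 = 295 m.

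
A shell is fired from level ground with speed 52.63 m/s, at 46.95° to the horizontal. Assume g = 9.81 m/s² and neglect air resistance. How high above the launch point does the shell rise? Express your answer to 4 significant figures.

Vertical component of launch velocity: v_y = 52.63 sin 46.95° = 38.460 m/s.
At the highest point the vertical velocity is zero, so v_y² = 2 g h_max.
h_max = (38.460)² / (2 × 9.81) = 1479.2 / 19.62 = 75.39 m.

75.39 m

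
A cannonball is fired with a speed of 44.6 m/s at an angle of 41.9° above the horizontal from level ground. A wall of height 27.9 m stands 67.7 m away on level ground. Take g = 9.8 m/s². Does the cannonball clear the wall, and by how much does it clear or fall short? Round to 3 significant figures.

Yes — it clears the wall by 12.5 m.

v_x = 44.6 cos 41.9° = 33.20 m/s; v_y0 = 44.6 sin 41.9° = 29.79 m/s.
Time to reach the wall: t = 67.7 / 33.20 = 2.039 s.
Height at that point: y = 29.79×2.039 − 4.900×2.039² = 40.37 m.
That is 40.37 − 27.9 = 12.5 m above the top of the wall, so the cannonball clears it.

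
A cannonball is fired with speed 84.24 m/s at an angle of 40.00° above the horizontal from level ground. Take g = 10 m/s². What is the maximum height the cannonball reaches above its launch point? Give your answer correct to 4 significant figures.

Vertical component of launch velocity: v_y = 84.24 sin 40.00° = 54.148 m/s.
At the highest point the vertical velocity is zero, so v_y² = 2 g h_max.
h_max = (54.148)² / (2 × 10) = 2932.0 / 20.00 = 146.6 m.

146.6 m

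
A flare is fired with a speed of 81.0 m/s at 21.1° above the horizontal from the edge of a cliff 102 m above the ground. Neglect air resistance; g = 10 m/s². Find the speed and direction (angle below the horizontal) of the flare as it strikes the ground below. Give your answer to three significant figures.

v_x = 81.0 cos 21.1° = 75.57 m/s (constant).
|v_y| at impact = √((29.16)² + 2×10×102) = 53.76 m/s.
Speed = √(75.57² + 53.76²) = 92.7 m/s; angle = arctan(53.76/75.57) = 35.4° below horizontal.

92.7 m/s at 35.4° below the horizontal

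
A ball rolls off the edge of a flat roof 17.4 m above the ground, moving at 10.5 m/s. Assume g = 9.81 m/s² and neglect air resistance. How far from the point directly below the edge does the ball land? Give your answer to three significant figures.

19.8 m

Initial vertical velocity is zero, so the fall time comes from h = ½ g t²: t = √(2 × 17.4 / 9.81) = 1.883 s.
Horizontal motion is uniform at 10.5 m/s, so x = 10.5 × 1.883 = 19.8 m.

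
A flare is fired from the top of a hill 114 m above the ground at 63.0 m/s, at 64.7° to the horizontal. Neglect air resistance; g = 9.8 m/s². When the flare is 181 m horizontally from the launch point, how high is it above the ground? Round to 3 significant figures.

v_x = 63.0 cos 64.7° = 26.92 m/s, v_y0 = 63.0 sin 64.7° = 56.96 m/s.
Time to reach x = 181 m: t = x / v_x = 181 / 26.92 = 6.724 s.
y = 114 + v_y0 t − ½ g t² = 114 + 56.96×6.724 − 4.900×6.724² = 275 m.

275 m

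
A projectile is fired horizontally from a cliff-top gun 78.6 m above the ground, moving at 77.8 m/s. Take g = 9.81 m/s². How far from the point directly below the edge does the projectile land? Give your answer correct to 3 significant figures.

311 m

Initial vertical velocity is zero, so the fall time comes from h = ½ g t²: t = √(2 × 78.6 / 9.81) = 4.003 s.
Horizontal motion is uniform at 77.8 m/s, so x = 77.8 × 4.003 = 311 m.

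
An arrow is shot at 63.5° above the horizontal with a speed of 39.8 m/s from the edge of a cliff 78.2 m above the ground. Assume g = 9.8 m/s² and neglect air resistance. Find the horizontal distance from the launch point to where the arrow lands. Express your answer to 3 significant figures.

Components: v_x = 39.8 cos 63.5° = 17.76 m/s, v_y = 39.8 sin 63.5° = 35.62 m/s.
Vertical: 0 = 78.2 + 35.62 t − ½(9.8) t² ⇒ 4.900 t² − 35.62 t − 78.2 = 0.
t = [35.62 + √(1269 + 1533)] / 9.800 = 9.036 s.
Horizontal: R = v_x · t = 17.76 × 9.036 = 160 m.

160 m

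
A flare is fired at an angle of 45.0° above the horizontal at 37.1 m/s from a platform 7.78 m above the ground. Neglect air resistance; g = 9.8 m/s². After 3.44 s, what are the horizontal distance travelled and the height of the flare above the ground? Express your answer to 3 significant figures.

v_x = 37.1 cos 45.0° = 26.23 m/s; v_y0 = 37.1 sin 45.0° = 26.23 m/s.
x = v_x t = 26.23 × 3.44 = 90.2 m.
y = 7.78 + v_y0 t − ½ g t² = 40.0 m.

x = 90.2 m, y = 40.0 m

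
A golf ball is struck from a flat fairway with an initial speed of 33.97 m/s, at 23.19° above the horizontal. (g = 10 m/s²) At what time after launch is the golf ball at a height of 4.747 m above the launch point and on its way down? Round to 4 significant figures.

v_y0 = 33.97 sin 23.19° = 13.377 m/s.
Set y = v_y0 t − ½ g t² = 4.747: 5.000 t² − 13.377 t + 4.747 = 0.
t = [13.377 ± √(178.94 − 94.940)] / 10 = (13.377 ± 9.1652) / 10, giving t = 0.4212 s or t = 2.254 s.
On the way down corresponds to the larger root: t = 2.254 s.

2.254 s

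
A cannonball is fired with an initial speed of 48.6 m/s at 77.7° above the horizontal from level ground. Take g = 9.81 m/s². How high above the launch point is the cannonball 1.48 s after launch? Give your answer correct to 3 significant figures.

59.5 m

v_y0 = 48.6 sin 77.7° = 47.48 m/s.
y(t) = v_y0 t − ½ g t² = 47.48×1.48 − 4.905×1.48² = 59.5 m.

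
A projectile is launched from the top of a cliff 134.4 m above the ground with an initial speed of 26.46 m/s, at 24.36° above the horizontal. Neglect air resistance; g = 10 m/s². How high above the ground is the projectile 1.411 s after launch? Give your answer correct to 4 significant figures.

v_y0 = 26.46 sin 24.36° = 10.914 m/s.
y(t) = 134.4 + v_y0 t − ½ g t² = 134.4 + 10.914×1.411 − ½×10×1.411² = 139.8 m.

139.8 m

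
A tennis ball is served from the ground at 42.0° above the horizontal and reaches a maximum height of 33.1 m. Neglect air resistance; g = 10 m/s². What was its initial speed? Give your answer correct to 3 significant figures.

38.5 m/s

At maximum height v_y = 0, so (v₀ sin θ)² = 2 g H.
v₀ sin 42.0° = √(2 × 10 × 33.1) = 25.73 m/s.
v₀ = 25.73 / sin 42.0° = 25.73 / 0.6691 = 38.5 m/s.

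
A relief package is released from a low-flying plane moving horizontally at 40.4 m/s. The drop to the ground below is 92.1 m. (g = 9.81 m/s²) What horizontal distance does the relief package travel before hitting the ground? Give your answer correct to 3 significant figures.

Initial vertical velocity is zero, so the fall time comes from h = ½ g t²: t = √(2 × 92.1 / 9.81) = 4.333 s.
Horizontal motion is uniform at 40.4 m/s, so x = 40.4 × 4.333 = 175 m.

175 m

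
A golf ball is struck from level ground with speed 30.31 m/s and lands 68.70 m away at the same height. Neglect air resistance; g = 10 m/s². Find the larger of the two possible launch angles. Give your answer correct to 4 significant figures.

Level-ground range: R = v₀² sin(2θ)/g ⇒ sin 2θ = R g / v₀² = 68.70×10/30.31² = 0.7478.
2θ = arcsin(0.7478) = 48.400° or 180° − 48.400° = 131.600°.
So θ = 24.20° or θ = 65.80°.

65.80°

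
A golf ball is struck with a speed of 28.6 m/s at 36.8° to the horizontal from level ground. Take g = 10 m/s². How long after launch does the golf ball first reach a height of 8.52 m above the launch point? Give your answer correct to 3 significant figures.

0.604 s

v_y0 = 28.6 sin 36.8° = 17.13 m/s.
Set y = v_y0 t − ½ g t² = 8.52: 5.000 t² − 17.13 t + 8.52 = 0.
t = [17.13 ± √(293.4 − 170.4)] / 10 = (17.13 ± 11.09) / 10, giving t = 0.604 s or t = 2.82 s.
The golf ball is on the way up at the first time, so t = 0.604 s.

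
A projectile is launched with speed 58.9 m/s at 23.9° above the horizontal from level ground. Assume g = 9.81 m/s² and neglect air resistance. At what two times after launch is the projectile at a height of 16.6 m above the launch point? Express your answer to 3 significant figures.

v_y0 = 58.9 sin 23.9° = 23.86 m/s.
Set y = v_y0 t − ½ g t² = 16.6: 4.905 t² − 23.86 t + 16.6 = 0.
t = [23.86 ± √(569.3 − 325.7)] / 9.81 = (23.86 ± 15.61) / 9.81, giving t = 0.841 s or t = 4.02 s.
So the projectile is at 16.6 m at t = 0.841 s (rising) and t = 4.02 s (falling).

0.841 s and 4.02 s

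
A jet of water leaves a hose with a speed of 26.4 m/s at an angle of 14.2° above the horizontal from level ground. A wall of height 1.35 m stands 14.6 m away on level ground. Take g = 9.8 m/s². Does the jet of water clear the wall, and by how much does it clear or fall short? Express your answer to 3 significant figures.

v_x = 26.4 cos 14.2° = 25.59 m/s; v_y0 = 26.4 sin 14.2° = 6.476 m/s.
Time to reach the wall: t = 14.6 / 25.59 = 0.5705 s.
Height at that point: y = 6.476×0.5705 − 4.900×0.5705² = 2.100 m.
That is 2.100 − 1.35 = 0.750 m above the top of the wall, so the jet of water clears it.

Yes — it clears the wall by 0.750 m.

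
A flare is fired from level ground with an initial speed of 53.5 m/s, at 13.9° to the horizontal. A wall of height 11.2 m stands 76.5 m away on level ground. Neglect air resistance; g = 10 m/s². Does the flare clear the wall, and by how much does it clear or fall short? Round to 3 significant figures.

No — it falls 3.12 m short of clearing the wall.

v_x = 53.5 cos 13.9° = 51.93 m/s; v_y0 = 53.5 sin 13.9° = 12.85 m/s.
Time to reach the wall: t = 76.5 / 51.93 = 1.473 s.
Height at that point: y = 12.85×1.473 − 5.000×1.473² = 8.079 m.
That is 11.2 − 8.079 = 3.12 m below the top of the wall, so the flare does not clear it.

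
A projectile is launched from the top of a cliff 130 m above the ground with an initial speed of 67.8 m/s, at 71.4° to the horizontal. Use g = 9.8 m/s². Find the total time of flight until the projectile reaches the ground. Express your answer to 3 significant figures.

14.9 s

Vertical component: v_y = 67.8 sin 71.4° = 64.26 m/s.
Taking up as positive with launch at y = 130 m, landing at y = 0: 0 = 130 + 64.26 t − ½(9.8) t².
Solving 4.900 t² − 64.26 t − 130 = 0 gives t = [64.26 + √(64.26² + 4·4.900·130)] / 9.800 = 14.9 s.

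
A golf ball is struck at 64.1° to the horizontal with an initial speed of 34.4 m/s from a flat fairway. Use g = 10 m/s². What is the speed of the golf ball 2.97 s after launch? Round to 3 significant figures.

15.1 m/s

v_x = 34.4 cos 64.1° = 15.03 m/s (constant).
v_y(t) = 34.4 sin 64.1° − g t = 30.94 − 10 × 2.97 = 1.240 m/s.
Speed = √(v_x² + v_y²) = √(225.9 + 1.538) = 15.1 m/s.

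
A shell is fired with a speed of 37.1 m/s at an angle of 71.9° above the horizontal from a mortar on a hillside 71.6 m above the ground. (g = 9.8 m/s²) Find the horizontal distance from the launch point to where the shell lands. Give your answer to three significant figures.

Components: v_x = 37.1 cos 71.9° = 11.53 m/s, v_y = 37.1 sin 71.9° = 35.26 m/s.
Vertical: 0 = 71.6 + 35.26 t − ½(9.8) t² ⇒ 4.900 t² − 35.26 t − 71.6 = 0.
t = [35.26 + √(1243 + 1403)] / 9.800 = 8.847 s.
Horizontal: R = v_x · t = 11.53 × 8.847 = 102 m.

102 m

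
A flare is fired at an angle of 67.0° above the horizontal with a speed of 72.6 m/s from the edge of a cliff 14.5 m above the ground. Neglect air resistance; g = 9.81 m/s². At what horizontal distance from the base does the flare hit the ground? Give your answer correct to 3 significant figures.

393 m

Components: v_x = 72.6 cos 67.0° = 28.37 m/s, v_y = 72.6 sin 67.0° = 66.83 m/s.
Vertical: 0 = 14.5 + 66.83 t − ½(9.81) t² ⇒ 4.905 t² − 66.83 t − 14.5 = 0.
t = [66.83 + √(4466 + 284.5)] / 9.810 = 13.84 s.
Horizontal: R = v_x · t = 28.37 × 13.84 = 393 m.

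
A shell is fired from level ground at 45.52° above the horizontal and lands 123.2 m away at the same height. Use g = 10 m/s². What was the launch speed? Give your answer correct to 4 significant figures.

35.10 m/s

On level ground, R = v₀² sin(2θ) / g, so v₀ = √(R g / sin 2θ).
sin(2 × 45.52°) = 0.9998.
v₀ = √(123.2 × 10 / 0.9998) = √1232.2 = 35.10 m/s.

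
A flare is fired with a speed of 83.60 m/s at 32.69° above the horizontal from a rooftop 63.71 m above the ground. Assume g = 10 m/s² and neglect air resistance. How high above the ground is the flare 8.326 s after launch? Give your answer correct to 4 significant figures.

v_y0 = 83.60 sin 32.69° = 45.152 m/s.
y(t) = 63.71 + v_y0 t − ½ g t² = 63.71 + 45.152×8.326 − ½×10×8.326² = 93.03 m.

93.03 m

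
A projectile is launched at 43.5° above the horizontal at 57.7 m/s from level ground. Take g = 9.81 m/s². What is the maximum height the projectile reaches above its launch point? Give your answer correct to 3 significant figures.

Vertical component of launch velocity: v_y = 57.7 sin 43.5° = 39.72 m/s.
At the highest point the vertical velocity is zero, so v_y² = 2 g h_max.
h_max = (39.72)² / (2 × 9.81) = 1578 / 19.62 = 80.4 m.

80.4 m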